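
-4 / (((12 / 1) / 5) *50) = -1 / 30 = -0.03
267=267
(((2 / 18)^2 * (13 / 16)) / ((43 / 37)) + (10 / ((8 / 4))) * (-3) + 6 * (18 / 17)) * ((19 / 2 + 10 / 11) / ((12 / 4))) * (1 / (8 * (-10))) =1874099131 / 5002145280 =0.37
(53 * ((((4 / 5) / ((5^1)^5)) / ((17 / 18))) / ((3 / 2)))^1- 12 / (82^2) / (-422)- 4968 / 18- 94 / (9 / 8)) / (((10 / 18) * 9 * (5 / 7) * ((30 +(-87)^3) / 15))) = 4268193413349971 / 1861136998280156250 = 0.00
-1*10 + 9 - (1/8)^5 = -32769/32768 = -1.00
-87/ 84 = -29/ 28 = -1.04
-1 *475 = -475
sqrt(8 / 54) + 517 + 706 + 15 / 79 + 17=2 *sqrt(3) / 9 + 97975 / 79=1240.57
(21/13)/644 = 3/1196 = 0.00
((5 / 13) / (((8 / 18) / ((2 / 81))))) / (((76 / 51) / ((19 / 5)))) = 17 / 312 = 0.05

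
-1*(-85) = 85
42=42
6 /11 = 0.55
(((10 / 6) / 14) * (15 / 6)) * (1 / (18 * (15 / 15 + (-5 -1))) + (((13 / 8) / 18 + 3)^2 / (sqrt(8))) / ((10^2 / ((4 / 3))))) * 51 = -85 / 504 + 3366425 * sqrt(2) / 6967296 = 0.51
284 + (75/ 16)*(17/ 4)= 19451/ 64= 303.92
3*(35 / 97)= 105 / 97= 1.08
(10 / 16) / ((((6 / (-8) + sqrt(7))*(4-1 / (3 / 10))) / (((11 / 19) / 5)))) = 99 / 7828 + 33*sqrt(7) / 1957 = 0.06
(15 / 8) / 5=3 / 8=0.38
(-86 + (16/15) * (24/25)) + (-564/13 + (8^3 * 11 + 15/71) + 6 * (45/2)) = 650582394/115375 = 5638.85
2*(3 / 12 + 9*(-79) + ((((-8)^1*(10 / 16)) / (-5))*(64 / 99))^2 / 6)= -83584537 / 58806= -1421.36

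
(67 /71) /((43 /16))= 1072 /3053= 0.35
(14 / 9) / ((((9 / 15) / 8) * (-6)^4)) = 35 / 2187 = 0.02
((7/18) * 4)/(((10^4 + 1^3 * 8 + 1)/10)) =140/90081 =0.00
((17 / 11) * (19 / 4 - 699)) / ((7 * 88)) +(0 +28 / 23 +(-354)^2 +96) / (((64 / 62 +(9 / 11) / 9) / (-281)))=-7491439166041617 / 238759136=-31376555.02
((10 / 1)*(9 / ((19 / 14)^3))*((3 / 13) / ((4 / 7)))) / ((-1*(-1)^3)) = 1296540 / 89167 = 14.54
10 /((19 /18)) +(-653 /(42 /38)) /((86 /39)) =-2956169 /11438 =-258.45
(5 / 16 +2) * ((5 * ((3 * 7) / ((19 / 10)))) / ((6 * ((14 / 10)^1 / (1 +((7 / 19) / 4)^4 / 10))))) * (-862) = -133007612386675 / 10142101504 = -13114.40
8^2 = 64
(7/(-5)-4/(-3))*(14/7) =-0.13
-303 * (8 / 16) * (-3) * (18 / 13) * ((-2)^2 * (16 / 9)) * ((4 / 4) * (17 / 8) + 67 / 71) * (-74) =-937957104 / 923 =-1016204.88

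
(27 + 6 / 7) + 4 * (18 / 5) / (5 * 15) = 24543 / 875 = 28.05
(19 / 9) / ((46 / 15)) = 0.69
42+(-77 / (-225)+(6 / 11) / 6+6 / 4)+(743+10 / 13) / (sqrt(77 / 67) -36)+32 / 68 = 450329616359 / 18981126450 -9669 * sqrt(5159) / 1127815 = 23.11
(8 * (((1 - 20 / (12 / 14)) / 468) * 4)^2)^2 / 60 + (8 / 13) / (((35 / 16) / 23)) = 6.47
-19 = -19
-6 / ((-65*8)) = 3 / 260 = 0.01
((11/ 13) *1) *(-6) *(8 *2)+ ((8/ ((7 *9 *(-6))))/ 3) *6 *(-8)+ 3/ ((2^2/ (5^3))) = 126367/ 9828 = 12.86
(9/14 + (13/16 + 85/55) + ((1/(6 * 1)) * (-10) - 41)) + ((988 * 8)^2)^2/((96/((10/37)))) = 500872515395632725/45584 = 10987901794393.49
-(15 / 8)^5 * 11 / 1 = -8353125 / 32768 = -254.92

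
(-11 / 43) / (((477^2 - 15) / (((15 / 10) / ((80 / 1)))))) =-11 / 521765440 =-0.00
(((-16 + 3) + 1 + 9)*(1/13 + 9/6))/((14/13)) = -123/28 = -4.39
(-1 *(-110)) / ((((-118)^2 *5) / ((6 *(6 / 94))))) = 99 / 163607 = 0.00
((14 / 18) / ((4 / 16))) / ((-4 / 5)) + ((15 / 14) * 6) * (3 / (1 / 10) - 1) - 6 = 11122 / 63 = 176.54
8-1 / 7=55 / 7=7.86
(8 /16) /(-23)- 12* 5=-2761 /46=-60.02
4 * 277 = 1108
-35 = -35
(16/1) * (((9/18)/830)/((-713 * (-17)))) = 4/5030215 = 0.00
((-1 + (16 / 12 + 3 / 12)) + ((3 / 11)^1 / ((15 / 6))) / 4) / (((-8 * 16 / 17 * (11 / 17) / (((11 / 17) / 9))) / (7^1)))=-47957 / 760320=-0.06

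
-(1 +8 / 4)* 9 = -27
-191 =-191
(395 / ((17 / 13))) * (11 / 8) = 56485 / 136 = 415.33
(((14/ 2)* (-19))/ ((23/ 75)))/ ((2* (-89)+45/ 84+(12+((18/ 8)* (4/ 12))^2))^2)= -125126400/ 7845391103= -0.02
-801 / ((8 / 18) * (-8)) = 7209 / 32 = 225.28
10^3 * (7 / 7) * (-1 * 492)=-492000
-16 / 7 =-2.29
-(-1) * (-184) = -184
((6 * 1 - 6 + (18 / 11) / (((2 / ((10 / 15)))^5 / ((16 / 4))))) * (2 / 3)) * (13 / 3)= 208 / 2673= 0.08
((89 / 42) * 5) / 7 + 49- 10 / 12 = 49.68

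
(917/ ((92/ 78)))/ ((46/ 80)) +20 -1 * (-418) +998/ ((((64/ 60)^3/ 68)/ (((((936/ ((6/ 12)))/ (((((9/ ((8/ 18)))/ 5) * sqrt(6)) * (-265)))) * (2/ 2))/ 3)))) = 946962/ 529 -13784875 * sqrt(6)/ 2544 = -11482.67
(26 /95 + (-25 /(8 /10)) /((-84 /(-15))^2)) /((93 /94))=-10120933 /13853280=-0.73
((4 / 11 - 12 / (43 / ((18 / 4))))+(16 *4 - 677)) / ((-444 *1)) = 290371 / 210012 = 1.38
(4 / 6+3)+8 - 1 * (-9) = 62 / 3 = 20.67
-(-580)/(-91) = -580/91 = -6.37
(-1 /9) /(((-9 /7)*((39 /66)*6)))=77 /3159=0.02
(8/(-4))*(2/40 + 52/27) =-3.95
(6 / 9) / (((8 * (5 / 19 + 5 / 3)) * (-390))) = -19 / 171600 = -0.00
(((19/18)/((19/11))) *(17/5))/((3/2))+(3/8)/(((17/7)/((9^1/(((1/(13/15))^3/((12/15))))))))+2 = 2357483/573750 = 4.11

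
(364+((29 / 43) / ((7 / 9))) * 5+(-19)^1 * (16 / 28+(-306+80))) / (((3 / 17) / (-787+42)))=-17732203175 / 903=-19636991.33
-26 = -26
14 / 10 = 7 / 5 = 1.40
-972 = -972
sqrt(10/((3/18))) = 2 * sqrt(15) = 7.75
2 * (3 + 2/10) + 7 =67/5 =13.40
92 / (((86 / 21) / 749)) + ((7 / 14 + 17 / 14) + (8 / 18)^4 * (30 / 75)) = 166165811582 / 9874305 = 16828.10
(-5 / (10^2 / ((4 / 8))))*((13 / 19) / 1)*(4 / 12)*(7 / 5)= -91 / 11400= -0.01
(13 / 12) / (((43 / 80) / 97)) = 25220 / 129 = 195.50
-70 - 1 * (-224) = 154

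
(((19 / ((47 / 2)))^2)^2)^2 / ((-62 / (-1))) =2173896069248 / 738149886514591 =0.00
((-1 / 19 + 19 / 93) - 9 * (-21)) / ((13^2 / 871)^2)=1500362959 / 298623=5024.27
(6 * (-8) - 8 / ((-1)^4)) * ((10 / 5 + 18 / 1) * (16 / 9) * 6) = -35840 / 3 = -11946.67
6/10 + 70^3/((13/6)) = 10290039/65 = 158308.29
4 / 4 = 1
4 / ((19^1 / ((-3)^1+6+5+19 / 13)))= 492 / 247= 1.99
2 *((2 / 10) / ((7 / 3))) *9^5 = 354294 / 35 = 10122.69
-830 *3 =-2490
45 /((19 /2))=90 /19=4.74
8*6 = 48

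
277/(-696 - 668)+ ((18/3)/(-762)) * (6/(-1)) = -0.16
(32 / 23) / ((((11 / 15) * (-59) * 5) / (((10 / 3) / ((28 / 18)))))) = -1440 / 104489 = -0.01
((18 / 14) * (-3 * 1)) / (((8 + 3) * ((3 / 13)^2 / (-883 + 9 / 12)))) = 1789203 / 308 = 5809.10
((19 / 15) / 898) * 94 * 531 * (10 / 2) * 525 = 82982025 / 449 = 184815.20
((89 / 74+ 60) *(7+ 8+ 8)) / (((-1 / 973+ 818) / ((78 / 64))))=3952825149 / 1884721984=2.10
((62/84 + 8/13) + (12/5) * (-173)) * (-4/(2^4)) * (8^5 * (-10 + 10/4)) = -2313832448/91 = -25426730.20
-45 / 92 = -0.49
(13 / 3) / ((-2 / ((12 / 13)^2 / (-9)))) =8 / 39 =0.21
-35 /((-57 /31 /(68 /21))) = 10540 /171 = 61.64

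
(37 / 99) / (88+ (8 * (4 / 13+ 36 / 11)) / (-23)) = 11063 / 2568024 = 0.00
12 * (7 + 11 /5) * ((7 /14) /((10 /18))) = 2484 /25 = 99.36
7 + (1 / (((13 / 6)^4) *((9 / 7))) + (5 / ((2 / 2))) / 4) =946545 / 114244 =8.29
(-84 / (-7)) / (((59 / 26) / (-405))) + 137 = -118277 / 59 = -2004.69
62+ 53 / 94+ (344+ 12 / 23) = 880119 / 2162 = 407.09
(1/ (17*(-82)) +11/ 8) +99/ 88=1742/ 697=2.50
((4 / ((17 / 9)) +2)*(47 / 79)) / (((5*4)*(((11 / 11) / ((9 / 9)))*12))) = 329 / 32232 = 0.01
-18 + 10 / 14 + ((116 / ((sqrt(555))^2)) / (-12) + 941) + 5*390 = 33492937 / 11655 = 2873.70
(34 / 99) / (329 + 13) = 17 / 16929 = 0.00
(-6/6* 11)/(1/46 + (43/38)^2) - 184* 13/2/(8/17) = -220565331/86498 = -2549.95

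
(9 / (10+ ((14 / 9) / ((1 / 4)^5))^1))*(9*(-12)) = -4374 / 7213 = -0.61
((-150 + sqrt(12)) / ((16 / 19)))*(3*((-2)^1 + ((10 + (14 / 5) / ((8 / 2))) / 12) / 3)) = 58235 / 64 - 11647*sqrt(3) / 960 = 888.91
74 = 74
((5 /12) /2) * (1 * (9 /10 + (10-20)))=-91 /48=-1.90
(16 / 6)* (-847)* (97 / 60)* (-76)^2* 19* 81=-162296231328 / 5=-32459246265.60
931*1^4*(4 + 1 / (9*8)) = 269059 / 72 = 3736.93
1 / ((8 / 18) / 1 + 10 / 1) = 9 / 94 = 0.10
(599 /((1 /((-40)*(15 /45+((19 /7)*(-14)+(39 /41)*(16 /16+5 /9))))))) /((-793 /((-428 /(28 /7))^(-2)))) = -0.10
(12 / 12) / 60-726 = -43559 / 60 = -725.98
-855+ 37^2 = 514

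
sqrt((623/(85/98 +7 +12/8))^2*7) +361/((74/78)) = 30527*sqrt(7)/459 +14079/37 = 556.48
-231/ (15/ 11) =-847/ 5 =-169.40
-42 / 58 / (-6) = 7 / 58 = 0.12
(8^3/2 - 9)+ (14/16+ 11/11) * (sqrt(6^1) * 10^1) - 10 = 75 * sqrt(6)/4+ 237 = 282.93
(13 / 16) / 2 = 13 / 32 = 0.41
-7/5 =-1.40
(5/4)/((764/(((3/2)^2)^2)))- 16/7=-779501/342272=-2.28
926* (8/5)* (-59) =-437072/5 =-87414.40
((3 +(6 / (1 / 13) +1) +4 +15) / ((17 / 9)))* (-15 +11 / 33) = -13332 / 17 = -784.24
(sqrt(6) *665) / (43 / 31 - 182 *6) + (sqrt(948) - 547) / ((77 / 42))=-283.06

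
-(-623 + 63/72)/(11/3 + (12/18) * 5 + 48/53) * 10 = 1318905/1676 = 786.94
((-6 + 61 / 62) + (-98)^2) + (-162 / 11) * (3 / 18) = 6544833 / 682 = 9596.53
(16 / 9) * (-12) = -21.33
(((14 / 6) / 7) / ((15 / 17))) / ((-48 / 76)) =-323 / 540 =-0.60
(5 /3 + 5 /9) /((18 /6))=20 /27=0.74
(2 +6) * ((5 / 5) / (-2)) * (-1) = 4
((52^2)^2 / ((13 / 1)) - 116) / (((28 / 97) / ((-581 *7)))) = -7922610703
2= 2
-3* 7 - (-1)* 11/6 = -19.17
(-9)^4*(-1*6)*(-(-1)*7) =-275562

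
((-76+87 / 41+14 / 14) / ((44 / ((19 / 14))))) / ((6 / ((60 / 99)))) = -7885 / 34727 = -0.23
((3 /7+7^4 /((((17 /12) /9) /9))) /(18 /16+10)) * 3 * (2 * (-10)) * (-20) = 14807852.71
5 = 5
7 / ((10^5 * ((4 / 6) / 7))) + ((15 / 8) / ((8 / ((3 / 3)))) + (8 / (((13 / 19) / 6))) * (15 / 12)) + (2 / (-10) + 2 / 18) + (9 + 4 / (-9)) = 375936929 / 3900000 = 96.39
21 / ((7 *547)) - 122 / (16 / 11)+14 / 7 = -358261 / 4376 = -81.87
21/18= 7/6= 1.17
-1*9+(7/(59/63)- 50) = -3040/59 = -51.53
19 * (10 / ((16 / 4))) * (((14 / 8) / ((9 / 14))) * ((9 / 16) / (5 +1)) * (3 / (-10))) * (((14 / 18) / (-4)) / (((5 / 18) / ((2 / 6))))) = 6517 / 7680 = 0.85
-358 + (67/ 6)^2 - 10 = -8759/ 36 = -243.31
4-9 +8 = 3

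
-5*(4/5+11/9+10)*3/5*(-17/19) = 9197/285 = 32.27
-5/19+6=109/19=5.74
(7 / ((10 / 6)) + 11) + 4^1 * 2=116 / 5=23.20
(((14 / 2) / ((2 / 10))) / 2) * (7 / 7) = 35 / 2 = 17.50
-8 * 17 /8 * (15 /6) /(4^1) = -85 /8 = -10.62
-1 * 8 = -8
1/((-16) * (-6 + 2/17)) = 17/1600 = 0.01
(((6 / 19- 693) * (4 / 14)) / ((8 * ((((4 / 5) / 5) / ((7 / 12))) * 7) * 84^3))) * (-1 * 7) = 109675 / 720728064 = 0.00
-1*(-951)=951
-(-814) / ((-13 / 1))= -814 / 13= -62.62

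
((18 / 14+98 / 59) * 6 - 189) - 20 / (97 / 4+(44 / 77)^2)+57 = -229048798 / 1989421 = -115.13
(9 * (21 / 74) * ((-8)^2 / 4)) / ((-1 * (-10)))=756 / 185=4.09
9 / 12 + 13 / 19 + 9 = 793 / 76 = 10.43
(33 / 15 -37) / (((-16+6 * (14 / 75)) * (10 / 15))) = 435 / 124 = 3.51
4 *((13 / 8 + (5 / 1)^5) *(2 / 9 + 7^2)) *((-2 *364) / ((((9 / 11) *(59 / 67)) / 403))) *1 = -1197963061331036 / 4779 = -250672329217.63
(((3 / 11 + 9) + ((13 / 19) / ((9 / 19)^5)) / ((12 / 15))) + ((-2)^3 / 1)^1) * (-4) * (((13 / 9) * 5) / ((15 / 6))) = -2508642734 / 5845851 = -429.13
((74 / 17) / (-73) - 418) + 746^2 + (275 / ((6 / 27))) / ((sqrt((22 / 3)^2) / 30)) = 1392800213 / 2482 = 561160.44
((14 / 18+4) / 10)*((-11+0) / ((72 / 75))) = -2365 / 432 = -5.47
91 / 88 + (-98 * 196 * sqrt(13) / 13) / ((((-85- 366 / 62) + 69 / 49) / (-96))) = 91 / 88- 2800987392 * sqrt(13) / 1767259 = -5713.52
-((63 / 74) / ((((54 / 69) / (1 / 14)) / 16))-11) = 361 / 37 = 9.76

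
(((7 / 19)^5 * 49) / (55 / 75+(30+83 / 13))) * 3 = 68824665 / 2560286366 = 0.03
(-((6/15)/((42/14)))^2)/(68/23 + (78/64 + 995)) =-2944/165463425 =-0.00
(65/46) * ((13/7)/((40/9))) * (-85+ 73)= -4563/644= -7.09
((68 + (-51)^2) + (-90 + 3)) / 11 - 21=2351 / 11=213.73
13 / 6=2.17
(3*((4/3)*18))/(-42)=-12/7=-1.71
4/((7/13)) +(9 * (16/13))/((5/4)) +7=10597/455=23.29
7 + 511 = 518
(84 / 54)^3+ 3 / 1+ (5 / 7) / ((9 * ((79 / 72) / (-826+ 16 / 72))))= -21352837 / 403137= -52.97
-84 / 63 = -4 / 3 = -1.33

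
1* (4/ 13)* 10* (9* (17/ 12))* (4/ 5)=408/ 13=31.38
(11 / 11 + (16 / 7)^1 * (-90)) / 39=-1433 / 273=-5.25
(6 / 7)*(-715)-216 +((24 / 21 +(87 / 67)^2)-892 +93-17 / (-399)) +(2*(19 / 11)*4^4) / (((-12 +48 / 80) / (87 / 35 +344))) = -561589690561 / 19702221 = -28503.88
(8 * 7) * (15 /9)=280 /3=93.33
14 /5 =2.80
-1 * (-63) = 63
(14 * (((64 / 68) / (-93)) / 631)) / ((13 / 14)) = -3136 / 12968943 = -0.00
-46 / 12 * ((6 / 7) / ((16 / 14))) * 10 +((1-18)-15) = -243 / 4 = -60.75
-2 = -2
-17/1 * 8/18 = -68/9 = -7.56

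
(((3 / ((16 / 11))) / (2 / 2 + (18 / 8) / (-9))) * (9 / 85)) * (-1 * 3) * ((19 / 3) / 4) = -1881 / 1360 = -1.38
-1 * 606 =-606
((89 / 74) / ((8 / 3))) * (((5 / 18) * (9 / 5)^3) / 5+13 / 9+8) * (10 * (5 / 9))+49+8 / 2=6191891 / 79920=77.48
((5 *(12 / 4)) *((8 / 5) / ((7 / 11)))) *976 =257664 / 7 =36809.14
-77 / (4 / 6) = -231 / 2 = -115.50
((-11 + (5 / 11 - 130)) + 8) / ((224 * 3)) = -243 / 1232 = -0.20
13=13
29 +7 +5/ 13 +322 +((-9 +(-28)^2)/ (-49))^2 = 18994384/ 31213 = 608.54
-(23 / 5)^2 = -529 / 25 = -21.16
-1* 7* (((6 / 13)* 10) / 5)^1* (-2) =168 / 13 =12.92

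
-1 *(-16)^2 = -256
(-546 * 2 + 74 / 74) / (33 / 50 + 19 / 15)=-163650 / 289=-566.26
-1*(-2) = 2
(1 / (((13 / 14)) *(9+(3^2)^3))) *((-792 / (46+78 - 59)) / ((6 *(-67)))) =308 / 6963645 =0.00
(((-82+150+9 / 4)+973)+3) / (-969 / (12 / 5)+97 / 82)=-57195 / 22007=-2.60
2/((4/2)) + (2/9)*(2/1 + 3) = 19/9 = 2.11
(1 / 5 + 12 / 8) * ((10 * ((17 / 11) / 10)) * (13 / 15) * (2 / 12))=3757 / 9900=0.38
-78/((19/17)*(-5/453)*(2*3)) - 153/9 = 98498/95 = 1036.82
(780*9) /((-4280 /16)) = -2808 /107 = -26.24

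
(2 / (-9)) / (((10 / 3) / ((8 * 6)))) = -16 / 5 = -3.20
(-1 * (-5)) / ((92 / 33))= 1.79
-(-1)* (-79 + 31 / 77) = -6052 / 77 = -78.60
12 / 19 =0.63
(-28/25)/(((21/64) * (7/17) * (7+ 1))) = -544/525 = -1.04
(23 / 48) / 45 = 23 / 2160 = 0.01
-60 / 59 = -1.02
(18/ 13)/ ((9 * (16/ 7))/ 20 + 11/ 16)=10080/ 12493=0.81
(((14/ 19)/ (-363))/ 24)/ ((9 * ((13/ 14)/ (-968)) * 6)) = 98/ 60021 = 0.00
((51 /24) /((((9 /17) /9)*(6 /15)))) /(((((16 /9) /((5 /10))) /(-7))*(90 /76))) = -38437 /256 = -150.14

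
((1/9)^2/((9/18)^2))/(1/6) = 8/27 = 0.30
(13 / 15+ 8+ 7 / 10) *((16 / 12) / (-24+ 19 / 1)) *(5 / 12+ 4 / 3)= -2009 / 450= -4.46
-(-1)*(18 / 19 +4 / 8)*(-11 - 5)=-440 / 19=-23.16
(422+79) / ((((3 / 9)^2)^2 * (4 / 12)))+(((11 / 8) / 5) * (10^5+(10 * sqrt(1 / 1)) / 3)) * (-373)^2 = 45915561335 / 12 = 3826296777.92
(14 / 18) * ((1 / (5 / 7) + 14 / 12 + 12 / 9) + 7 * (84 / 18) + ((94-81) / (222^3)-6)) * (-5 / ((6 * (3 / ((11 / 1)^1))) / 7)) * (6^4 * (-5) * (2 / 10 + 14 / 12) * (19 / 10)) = 702106911748781 / 82057860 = 8556242.04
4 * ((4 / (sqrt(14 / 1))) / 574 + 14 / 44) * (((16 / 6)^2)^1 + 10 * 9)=3496 * sqrt(14) / 18081 + 12236 / 99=124.32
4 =4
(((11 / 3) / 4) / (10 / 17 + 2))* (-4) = -17 / 12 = -1.42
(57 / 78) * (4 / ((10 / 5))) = 19 / 13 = 1.46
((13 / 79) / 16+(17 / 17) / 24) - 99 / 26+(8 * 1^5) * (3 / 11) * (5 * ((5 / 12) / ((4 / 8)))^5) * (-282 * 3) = -6039734719 / 1626768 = -3712.72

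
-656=-656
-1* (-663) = 663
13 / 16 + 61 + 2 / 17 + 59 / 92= 62.57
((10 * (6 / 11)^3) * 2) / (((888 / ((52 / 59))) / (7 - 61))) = -0.17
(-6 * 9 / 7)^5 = -459165024 / 16807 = -27319.87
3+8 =11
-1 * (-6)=6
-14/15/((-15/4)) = 56/225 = 0.25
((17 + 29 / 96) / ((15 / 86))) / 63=71423 / 45360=1.57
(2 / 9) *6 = 4 / 3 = 1.33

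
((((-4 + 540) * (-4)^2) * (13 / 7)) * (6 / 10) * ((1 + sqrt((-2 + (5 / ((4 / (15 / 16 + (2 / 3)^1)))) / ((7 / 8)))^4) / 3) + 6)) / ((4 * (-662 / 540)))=-4533555 / 331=-13696.54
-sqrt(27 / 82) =-3 * sqrt(246) / 82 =-0.57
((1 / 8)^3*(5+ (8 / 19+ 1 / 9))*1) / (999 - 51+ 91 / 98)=3311 / 290782080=0.00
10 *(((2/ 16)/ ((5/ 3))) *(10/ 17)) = 15/ 34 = 0.44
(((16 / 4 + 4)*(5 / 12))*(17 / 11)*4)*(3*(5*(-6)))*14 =-285600 / 11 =-25963.64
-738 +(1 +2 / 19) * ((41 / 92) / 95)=-122551419 / 166060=-737.99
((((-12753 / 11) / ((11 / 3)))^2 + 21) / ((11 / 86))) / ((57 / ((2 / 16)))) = 10492419551 / 6119938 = 1714.47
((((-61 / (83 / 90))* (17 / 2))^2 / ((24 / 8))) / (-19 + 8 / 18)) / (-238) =23.86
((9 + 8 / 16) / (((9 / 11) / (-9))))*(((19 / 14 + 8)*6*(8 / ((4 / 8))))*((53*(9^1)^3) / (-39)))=8462739384 / 91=92997136.09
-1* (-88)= 88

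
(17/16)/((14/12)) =51/56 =0.91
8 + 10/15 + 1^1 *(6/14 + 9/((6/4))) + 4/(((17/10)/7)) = 11269/357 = 31.57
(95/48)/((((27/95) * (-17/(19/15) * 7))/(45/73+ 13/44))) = -100450055/1486102464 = -0.07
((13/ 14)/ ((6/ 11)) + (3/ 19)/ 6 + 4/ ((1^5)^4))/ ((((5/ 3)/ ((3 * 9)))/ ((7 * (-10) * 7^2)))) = -12096189/ 38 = -318320.76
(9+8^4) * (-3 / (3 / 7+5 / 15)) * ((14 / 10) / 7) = -51723 / 16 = -3232.69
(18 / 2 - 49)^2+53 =1653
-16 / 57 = -0.28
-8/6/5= -4/15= -0.27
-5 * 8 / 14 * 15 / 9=-100 / 21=-4.76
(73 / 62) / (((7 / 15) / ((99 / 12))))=36135 / 1736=20.82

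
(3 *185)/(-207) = -185/69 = -2.68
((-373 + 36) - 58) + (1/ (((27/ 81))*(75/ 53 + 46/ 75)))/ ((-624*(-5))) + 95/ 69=-45550089785/ 115720176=-393.62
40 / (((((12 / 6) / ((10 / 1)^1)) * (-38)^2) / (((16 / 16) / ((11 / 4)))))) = 200 / 3971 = 0.05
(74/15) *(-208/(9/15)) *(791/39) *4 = -3746176/27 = -138747.26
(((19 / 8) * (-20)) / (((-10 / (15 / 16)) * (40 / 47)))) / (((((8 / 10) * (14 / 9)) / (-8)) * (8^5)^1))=-120555 / 117440512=-0.00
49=49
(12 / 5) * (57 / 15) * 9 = 2052 / 25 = 82.08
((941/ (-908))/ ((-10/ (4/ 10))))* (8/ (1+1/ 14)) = 26348/ 85125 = 0.31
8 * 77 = 616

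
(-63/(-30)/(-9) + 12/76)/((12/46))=-989/3420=-0.29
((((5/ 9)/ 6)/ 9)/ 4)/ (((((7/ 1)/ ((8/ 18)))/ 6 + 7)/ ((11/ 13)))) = 5/ 22113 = 0.00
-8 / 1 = -8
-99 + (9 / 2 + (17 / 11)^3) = -90.81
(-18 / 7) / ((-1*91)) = 18 / 637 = 0.03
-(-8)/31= 0.26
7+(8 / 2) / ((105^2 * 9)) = 694579 / 99225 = 7.00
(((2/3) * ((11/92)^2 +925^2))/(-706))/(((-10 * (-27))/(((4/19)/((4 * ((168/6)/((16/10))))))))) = -7242010121/804687080400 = -0.01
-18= -18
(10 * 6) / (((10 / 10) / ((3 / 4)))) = 45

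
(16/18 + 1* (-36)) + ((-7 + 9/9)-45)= -775/9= -86.11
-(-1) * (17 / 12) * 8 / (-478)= -17 / 717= -0.02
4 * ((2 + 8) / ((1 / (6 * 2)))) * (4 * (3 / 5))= 1152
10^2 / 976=0.10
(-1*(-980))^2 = 960400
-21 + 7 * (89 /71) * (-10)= -7721 /71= -108.75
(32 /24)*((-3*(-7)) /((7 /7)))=28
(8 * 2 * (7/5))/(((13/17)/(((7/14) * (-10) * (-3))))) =439.38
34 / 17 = 2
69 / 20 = 3.45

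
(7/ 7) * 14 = 14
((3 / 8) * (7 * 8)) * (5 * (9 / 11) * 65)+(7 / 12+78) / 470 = 346447373 / 62040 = 5584.26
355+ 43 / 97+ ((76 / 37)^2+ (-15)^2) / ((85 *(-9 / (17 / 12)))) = 25457767583 / 71708220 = 355.02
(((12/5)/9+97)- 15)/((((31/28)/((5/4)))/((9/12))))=4319/62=69.66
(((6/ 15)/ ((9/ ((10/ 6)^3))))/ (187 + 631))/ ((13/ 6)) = 50/ 430677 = 0.00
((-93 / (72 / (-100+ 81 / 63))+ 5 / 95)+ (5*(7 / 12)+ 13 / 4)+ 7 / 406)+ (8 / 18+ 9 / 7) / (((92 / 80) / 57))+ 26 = 522681349 / 2129064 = 245.50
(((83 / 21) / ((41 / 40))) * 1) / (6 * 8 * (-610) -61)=-3320 / 25262601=-0.00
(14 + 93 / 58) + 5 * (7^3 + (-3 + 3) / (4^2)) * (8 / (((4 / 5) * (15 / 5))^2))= 625760 / 261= 2397.55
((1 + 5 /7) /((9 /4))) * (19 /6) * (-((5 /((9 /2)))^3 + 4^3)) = -157.72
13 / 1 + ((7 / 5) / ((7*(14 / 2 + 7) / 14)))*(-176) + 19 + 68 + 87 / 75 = 1649 / 25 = 65.96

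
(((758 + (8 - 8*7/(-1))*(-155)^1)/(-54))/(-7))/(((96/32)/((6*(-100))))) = 101800/21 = 4847.62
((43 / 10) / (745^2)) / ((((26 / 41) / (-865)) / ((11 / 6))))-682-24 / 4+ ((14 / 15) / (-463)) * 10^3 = -55324740323107 / 80176691400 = -690.04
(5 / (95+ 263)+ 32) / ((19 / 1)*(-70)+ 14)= -11461 / 471128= -0.02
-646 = -646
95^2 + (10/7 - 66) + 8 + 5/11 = 8968.88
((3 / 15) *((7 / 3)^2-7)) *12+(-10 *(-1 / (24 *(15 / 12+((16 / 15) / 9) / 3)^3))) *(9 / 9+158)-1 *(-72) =13559976462256 / 136743464535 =99.16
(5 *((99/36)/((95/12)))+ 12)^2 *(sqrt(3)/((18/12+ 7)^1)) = 136242 *sqrt(3)/6137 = 38.45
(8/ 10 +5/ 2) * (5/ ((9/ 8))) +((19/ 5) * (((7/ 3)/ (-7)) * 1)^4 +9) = 9604/ 405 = 23.71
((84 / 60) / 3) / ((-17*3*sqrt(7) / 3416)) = -3416*sqrt(7) / 765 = -11.81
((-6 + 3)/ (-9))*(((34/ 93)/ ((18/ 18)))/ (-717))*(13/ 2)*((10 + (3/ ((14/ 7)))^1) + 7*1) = -8177/ 400086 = -0.02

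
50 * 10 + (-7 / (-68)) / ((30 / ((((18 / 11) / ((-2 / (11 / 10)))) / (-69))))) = 78200007 / 156400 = 500.00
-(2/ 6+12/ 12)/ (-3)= 0.44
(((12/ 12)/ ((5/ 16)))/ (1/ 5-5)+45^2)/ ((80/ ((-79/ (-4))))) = 479767/ 960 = 499.76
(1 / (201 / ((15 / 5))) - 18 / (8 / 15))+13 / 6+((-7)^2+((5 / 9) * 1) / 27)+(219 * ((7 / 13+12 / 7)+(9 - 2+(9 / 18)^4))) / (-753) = 87720409201 / 5949989136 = 14.74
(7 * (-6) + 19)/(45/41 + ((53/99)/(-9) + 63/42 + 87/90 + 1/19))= -79820235/12345676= -6.47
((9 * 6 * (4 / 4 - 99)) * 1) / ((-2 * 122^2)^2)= -1323 / 221533456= -0.00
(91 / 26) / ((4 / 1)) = 7 / 8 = 0.88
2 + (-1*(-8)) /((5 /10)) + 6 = 24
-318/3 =-106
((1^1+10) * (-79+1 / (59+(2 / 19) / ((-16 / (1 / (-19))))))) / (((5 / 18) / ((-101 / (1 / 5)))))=269136263682 / 170393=1579503.05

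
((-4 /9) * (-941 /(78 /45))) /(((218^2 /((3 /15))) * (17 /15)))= 4705 /5251402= 0.00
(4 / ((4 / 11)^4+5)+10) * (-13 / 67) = -10311262 / 4921887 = -2.09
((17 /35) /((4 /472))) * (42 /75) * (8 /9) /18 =16048 /10125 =1.58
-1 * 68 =-68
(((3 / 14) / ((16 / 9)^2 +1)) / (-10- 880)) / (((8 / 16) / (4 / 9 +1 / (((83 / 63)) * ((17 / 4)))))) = -106812 / 1481204305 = -0.00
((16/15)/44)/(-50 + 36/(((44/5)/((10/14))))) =-28/54375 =-0.00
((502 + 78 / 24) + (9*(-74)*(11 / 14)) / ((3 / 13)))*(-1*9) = 444105 / 28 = 15860.89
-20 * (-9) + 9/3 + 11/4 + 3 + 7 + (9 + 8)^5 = 5680211/4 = 1420052.75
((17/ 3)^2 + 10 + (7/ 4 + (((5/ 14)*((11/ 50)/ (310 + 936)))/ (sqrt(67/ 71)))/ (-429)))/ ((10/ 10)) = 1579/ 36 - sqrt(4757)/ 455811720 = 43.86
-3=-3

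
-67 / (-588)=0.11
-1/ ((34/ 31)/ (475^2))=-6994375/ 34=-205716.91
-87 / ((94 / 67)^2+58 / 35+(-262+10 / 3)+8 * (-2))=41007015 / 127753894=0.32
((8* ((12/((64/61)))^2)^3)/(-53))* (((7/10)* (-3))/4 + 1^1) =-713608705274211/4445962240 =-160507.14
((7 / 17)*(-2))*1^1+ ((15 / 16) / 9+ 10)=7573 / 816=9.28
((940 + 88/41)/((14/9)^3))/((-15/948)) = -1112312574/70315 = -15818.99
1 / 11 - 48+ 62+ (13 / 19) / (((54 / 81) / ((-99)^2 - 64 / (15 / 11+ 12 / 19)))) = 583349373 / 58102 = 10040.09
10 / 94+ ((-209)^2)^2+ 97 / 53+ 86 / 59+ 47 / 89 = 24957489160356882 / 13080241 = 1908029764.92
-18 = -18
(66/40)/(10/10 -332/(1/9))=-33/59740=-0.00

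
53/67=0.79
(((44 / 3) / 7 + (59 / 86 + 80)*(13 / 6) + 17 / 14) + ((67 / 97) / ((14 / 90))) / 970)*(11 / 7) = 279.92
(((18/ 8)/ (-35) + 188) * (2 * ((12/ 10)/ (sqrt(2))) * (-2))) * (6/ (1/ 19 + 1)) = -4499181 * sqrt(2)/ 1750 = -3635.89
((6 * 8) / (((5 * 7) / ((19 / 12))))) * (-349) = -26524 / 35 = -757.83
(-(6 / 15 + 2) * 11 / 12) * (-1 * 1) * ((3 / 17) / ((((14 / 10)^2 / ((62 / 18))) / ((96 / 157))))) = 54560 / 130781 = 0.42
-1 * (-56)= 56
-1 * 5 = -5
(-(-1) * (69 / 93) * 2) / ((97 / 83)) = 1.27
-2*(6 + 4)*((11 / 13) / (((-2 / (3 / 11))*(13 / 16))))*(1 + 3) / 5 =2.27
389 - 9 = 380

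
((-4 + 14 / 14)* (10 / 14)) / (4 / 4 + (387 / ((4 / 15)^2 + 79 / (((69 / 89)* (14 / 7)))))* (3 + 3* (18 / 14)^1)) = -7920915 / 195958027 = -0.04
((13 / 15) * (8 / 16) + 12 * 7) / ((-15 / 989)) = -2505137 / 450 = -5566.97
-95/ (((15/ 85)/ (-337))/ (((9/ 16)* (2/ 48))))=544255/ 128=4251.99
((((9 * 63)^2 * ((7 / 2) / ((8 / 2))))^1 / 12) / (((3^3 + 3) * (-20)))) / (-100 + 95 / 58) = 1035909 / 2608000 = 0.40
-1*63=-63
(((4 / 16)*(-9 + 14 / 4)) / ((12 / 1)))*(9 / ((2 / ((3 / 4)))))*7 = -693 / 256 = -2.71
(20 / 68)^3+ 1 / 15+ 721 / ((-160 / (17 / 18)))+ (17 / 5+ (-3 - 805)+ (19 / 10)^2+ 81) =-724.15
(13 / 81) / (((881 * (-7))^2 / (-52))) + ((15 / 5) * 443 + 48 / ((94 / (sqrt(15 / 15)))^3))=1329.00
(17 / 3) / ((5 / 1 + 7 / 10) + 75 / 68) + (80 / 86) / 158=19773440 / 23571783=0.84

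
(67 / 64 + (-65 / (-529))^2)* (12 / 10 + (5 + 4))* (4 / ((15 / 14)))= 2263349893 / 55968200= 40.44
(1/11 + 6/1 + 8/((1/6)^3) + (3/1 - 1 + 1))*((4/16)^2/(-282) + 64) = 1379439959/12408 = 111173.43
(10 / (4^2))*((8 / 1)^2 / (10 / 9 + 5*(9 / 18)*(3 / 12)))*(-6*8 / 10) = -13824 / 125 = -110.59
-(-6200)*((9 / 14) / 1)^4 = 5084775 / 4802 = 1058.89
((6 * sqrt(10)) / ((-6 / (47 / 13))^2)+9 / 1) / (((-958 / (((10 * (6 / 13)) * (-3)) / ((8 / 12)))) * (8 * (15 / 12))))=19881 * sqrt(10) / 4209452+243 / 12454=0.03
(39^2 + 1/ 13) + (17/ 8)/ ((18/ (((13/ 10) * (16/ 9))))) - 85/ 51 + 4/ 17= 272080591/ 179010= 1519.92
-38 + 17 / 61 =-2301 / 61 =-37.72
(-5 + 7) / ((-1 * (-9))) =2 / 9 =0.22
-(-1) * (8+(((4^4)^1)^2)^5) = 1208925819614629174706184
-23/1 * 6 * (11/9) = -506/3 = -168.67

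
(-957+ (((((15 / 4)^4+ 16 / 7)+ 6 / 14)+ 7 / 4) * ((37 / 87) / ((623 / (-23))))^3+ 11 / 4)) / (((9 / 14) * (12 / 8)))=-272284191843584137741 / 275147541070734528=-989.59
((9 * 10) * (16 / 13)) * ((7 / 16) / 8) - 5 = 55 / 52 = 1.06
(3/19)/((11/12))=36/209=0.17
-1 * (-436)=436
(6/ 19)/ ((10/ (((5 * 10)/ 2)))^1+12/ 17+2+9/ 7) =1190/ 16549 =0.07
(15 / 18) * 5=25 / 6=4.17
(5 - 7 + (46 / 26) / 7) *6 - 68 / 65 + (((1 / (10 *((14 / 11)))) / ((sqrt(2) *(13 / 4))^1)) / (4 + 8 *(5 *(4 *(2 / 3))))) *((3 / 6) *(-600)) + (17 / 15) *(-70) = -124028 / 1365 - 495 *sqrt(2) / 15106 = -90.91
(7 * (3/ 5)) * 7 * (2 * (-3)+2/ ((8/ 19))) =-147/ 4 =-36.75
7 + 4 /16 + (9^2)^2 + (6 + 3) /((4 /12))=26381 /4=6595.25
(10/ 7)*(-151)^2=228010/ 7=32572.86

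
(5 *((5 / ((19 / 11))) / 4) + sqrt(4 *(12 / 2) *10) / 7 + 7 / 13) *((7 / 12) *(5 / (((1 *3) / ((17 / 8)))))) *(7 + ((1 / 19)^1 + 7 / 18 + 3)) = 303535 *sqrt(15) / 24624 + 2908775905 / 32438016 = 137.41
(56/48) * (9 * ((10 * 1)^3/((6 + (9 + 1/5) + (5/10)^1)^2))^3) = 10500000000000000/14976071831449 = 701.12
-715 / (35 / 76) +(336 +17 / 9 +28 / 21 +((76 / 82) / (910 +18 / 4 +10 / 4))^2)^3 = 80367840186087075687988426363867010333 / 2058954183448771284724589768241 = 39033331.01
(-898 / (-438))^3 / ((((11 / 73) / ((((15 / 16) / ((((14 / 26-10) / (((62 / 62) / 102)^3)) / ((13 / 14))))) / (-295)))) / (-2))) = -0.00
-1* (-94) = 94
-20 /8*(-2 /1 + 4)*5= -25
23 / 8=2.88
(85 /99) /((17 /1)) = 0.05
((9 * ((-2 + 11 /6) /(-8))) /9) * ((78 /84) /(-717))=-13 /481824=-0.00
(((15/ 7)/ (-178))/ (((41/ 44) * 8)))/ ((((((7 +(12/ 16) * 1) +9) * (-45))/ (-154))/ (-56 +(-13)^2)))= -0.04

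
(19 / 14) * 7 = 19 / 2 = 9.50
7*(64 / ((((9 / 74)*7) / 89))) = 421504 / 9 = 46833.78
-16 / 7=-2.29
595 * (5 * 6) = 17850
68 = 68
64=64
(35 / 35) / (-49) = -1 / 49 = -0.02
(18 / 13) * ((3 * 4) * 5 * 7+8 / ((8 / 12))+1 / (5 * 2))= 38889 / 65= 598.29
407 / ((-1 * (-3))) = 407 / 3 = 135.67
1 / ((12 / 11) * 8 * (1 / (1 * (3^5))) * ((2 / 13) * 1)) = 11583 / 64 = 180.98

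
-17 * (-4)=68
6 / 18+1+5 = 19 / 3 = 6.33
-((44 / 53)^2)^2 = -3748096 / 7890481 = -0.48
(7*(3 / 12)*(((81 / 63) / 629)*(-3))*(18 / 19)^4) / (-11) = 708588 / 901690999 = 0.00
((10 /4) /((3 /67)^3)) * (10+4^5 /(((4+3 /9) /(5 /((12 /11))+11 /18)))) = 36288559765 /1053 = 34462070.05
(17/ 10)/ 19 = 17/ 190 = 0.09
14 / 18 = 7 / 9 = 0.78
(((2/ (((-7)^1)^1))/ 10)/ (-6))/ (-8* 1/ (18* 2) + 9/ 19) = 57/ 3010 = 0.02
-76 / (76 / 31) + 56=25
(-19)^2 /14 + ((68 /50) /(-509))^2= 58455166809 /2266958750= 25.79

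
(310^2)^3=887503681000000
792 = 792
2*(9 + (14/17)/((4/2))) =320/17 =18.82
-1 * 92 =-92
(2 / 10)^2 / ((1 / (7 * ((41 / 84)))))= 41 / 300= 0.14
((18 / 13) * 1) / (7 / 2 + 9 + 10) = 4 / 65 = 0.06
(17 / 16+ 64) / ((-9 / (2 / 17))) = -347 / 408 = -0.85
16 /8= 2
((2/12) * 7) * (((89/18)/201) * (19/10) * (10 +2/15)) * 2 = 449806/407025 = 1.11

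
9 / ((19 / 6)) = 54 / 19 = 2.84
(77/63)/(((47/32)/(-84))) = -9856/141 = -69.90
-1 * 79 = -79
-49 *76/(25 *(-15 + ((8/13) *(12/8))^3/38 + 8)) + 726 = 5443217482/7283425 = 747.34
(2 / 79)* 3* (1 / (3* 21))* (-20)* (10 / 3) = -400 / 4977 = -0.08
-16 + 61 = 45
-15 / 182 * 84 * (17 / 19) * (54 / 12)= -6885 / 247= -27.87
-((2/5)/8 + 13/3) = -263/60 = -4.38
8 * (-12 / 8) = -12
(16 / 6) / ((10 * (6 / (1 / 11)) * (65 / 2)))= 4 / 32175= 0.00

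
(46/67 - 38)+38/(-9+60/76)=-219187/5226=-41.94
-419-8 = -427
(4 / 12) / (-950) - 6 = -6.00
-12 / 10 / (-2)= 3 / 5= 0.60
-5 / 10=-1 / 2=-0.50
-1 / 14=-0.07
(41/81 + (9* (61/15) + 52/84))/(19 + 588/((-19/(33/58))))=4533077/167265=27.10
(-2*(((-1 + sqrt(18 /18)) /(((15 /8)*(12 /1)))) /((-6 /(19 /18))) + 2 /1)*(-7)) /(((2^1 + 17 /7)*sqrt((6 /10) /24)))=392*sqrt(10) /31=39.99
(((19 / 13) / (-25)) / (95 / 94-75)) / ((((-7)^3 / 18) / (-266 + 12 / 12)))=1703844 / 155061725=0.01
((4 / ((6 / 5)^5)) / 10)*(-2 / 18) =-625 / 34992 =-0.02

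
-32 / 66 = -16 / 33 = -0.48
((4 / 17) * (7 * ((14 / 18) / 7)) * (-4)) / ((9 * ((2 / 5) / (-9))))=280 / 153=1.83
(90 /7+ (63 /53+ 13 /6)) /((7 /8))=144356 /7791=18.53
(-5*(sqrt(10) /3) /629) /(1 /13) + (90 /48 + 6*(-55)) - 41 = -369.23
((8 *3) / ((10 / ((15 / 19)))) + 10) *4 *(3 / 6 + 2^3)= 7684 / 19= 404.42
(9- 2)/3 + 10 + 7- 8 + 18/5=224/15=14.93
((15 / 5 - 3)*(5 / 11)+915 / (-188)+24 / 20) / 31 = -3447 / 29140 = -0.12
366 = 366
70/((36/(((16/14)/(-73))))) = -20/657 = -0.03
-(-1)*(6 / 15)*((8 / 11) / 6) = 8 / 165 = 0.05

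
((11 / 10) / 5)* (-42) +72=1569 / 25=62.76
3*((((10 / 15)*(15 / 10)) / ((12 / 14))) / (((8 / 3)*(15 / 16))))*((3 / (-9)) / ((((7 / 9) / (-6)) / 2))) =7.20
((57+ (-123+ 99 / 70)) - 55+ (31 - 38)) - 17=-10051 / 70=-143.59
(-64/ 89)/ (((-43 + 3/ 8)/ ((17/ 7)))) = 8704/ 212443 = 0.04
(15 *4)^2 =3600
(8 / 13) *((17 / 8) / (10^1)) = 17 / 130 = 0.13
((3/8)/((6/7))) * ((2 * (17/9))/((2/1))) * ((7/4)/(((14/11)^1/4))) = 4.55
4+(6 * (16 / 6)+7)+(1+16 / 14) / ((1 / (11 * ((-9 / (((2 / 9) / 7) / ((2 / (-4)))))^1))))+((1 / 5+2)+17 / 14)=472033 / 140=3371.66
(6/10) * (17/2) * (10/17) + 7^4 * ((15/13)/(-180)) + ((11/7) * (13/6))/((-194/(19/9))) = -2961971/238329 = -12.43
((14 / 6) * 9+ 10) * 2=62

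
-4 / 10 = -0.40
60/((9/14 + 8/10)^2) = 294000/10201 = 28.82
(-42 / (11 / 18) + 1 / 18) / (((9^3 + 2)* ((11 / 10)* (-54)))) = 67985 / 42987186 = 0.00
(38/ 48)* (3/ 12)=19/ 96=0.20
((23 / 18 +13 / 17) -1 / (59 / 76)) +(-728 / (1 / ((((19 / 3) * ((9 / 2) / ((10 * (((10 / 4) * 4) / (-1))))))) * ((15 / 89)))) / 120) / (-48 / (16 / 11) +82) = 855152707 / 1124764200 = 0.76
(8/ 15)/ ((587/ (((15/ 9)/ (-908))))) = -2/ 1199241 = -0.00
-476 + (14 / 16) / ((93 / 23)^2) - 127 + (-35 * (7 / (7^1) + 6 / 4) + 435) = -17674853 / 69192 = -255.45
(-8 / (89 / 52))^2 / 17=1.29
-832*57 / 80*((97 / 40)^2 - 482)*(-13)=-7338332703 / 2000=-3669166.35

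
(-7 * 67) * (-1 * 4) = 1876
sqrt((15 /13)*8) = 3.04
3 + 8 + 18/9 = 13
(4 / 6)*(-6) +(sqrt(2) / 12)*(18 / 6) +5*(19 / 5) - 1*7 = sqrt(2) / 4 +8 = 8.35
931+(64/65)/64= 60516/65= 931.02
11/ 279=0.04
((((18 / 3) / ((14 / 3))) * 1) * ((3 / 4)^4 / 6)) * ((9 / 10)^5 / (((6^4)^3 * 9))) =3 / 1468006400000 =0.00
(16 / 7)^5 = 1048576 / 16807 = 62.39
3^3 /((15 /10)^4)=16 /3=5.33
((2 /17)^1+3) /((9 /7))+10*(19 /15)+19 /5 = 14452 /765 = 18.89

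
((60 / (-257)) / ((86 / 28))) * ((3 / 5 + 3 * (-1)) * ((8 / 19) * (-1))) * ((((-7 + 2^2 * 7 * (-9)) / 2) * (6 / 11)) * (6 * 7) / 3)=175440384 / 2309659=75.96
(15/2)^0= 1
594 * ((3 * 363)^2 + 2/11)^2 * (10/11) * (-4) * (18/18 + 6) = -2573053484213857680/121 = -21264904828213699.83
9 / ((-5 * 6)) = -3 / 10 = -0.30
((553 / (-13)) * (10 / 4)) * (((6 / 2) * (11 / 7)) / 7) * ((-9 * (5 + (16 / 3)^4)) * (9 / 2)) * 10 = 4297704675 / 182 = 23613761.95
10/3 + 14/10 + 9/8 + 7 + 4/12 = 1583/120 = 13.19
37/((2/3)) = 111/2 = 55.50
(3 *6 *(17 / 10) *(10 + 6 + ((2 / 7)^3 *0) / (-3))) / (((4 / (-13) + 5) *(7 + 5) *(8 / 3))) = 1989 / 610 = 3.26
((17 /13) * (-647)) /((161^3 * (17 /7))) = -0.00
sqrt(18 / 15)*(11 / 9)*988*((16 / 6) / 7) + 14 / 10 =7 / 5 + 86944*sqrt(30) / 945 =505.33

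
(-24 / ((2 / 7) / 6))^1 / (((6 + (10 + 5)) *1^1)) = -24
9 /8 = 1.12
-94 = -94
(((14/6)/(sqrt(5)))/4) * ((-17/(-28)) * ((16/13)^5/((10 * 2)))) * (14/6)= 1949696 * sqrt(5)/83540925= 0.05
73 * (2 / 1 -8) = -438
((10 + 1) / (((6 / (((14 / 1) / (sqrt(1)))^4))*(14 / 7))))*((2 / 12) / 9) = 52822 / 81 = 652.12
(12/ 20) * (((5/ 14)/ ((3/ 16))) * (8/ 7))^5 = 671088640000/ 22880495169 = 29.33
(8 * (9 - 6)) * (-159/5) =-3816/5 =-763.20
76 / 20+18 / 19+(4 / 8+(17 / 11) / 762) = 2090021 / 398145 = 5.25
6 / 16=3 / 8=0.38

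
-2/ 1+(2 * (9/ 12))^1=-1/ 2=-0.50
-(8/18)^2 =-16/81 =-0.20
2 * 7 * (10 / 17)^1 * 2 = 280 / 17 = 16.47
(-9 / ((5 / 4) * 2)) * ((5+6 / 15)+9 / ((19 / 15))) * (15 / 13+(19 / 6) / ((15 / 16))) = -204.01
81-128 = -47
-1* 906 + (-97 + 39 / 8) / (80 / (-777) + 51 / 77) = -5850261 / 5464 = -1070.69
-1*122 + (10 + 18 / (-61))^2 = -103498 / 3721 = -27.81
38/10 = 19/5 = 3.80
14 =14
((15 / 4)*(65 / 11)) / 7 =975 / 308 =3.17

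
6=6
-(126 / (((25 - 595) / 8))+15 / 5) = -117 / 95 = -1.23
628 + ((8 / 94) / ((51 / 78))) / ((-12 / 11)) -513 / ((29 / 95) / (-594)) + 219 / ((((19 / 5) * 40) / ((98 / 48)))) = 84431282625601 / 84527808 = 998858.06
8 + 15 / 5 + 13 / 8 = 101 / 8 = 12.62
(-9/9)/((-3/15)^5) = 3125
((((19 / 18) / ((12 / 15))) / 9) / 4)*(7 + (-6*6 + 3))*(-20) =6175 / 324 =19.06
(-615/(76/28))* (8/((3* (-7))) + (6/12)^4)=21935/304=72.15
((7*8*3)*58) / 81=3248 / 27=120.30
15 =15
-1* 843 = -843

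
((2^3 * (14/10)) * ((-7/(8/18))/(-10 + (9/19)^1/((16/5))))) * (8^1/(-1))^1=-2145024/14975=-143.24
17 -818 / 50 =16 / 25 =0.64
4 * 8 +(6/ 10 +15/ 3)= 188/ 5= 37.60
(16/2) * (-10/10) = -8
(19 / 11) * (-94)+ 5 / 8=-14233 / 88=-161.74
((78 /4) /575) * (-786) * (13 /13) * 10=-30654 /115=-266.56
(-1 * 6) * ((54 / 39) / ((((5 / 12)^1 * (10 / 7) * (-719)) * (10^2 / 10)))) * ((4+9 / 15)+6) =120204 / 5841875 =0.02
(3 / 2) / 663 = 1 / 442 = 0.00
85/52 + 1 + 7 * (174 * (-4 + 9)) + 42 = 319001/52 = 6134.63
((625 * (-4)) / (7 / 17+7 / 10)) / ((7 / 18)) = -5782.31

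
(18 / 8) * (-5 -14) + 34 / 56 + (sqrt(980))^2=6565 / 7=937.86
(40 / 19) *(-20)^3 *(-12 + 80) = -1145263.16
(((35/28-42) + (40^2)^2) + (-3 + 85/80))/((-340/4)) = -40959317/1360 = -30117.14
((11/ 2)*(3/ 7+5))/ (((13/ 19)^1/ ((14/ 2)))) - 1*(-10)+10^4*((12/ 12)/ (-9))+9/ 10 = -929857/ 1170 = -794.75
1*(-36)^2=1296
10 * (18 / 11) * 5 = 900 / 11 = 81.82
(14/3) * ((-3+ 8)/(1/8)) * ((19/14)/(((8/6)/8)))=1520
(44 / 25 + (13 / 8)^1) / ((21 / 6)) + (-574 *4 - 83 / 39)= -2297.16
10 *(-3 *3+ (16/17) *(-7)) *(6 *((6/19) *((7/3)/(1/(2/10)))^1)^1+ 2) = -145220/323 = -449.60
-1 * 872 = -872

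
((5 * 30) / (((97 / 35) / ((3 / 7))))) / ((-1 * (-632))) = 1125 / 30652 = 0.04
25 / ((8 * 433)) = 25 / 3464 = 0.01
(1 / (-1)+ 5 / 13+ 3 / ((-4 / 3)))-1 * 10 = -669 / 52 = -12.87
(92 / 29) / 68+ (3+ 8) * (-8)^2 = 347095 / 493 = 704.05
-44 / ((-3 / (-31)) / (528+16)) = -742016 / 3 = -247338.67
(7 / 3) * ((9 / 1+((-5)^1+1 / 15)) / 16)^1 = 427 / 720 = 0.59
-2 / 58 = -1 / 29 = -0.03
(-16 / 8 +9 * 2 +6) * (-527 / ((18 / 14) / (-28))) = 2272424 / 9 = 252491.56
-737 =-737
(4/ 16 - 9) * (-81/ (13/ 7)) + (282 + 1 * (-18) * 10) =25149/ 52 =483.63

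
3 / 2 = 1.50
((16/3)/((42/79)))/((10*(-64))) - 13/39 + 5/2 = 10841/5040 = 2.15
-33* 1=-33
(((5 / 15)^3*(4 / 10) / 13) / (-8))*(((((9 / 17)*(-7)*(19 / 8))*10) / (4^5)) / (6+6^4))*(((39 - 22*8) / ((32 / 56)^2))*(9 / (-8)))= 127547 / 28735176704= 0.00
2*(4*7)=56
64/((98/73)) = 2336/49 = 47.67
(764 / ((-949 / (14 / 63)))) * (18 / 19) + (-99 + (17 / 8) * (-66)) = -17267891 / 72124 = -239.42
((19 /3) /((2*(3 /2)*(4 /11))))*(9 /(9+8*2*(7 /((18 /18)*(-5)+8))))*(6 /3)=627 /278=2.26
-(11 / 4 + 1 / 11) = -125 / 44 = -2.84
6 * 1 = 6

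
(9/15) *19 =57/5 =11.40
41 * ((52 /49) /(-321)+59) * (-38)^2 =54938884636 /15729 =3492840.27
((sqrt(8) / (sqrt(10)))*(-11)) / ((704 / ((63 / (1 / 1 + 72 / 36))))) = -21*sqrt(5) / 160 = -0.29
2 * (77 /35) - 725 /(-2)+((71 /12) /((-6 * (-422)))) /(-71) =55739443 /151920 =366.90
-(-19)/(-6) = -19/6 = -3.17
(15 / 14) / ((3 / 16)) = 40 / 7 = 5.71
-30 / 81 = -10 / 27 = -0.37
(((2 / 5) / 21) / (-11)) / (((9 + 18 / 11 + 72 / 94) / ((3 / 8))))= -47 / 825300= -0.00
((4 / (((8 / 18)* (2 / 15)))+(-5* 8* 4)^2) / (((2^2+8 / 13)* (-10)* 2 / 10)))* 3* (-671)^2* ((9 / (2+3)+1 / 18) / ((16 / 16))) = -10035717457337 / 1440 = -6969248234.26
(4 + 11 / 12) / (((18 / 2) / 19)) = 1121 / 108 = 10.38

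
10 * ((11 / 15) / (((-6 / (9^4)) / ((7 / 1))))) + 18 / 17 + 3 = -954192 / 17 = -56128.94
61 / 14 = 4.36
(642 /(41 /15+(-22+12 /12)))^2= 23184225 /18769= 1235.24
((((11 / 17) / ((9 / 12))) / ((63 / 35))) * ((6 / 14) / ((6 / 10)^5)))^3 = 324951171875000000 / 17627358343214277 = 18.43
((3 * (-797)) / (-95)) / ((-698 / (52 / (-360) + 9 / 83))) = 214393 / 165111900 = 0.00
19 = 19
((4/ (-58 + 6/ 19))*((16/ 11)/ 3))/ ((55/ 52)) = -7904/ 248655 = -0.03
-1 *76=-76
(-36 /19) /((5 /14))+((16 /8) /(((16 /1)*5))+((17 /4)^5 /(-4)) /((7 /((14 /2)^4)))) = -46268095001 /389120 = -118904.44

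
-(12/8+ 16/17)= -83/34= -2.44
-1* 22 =-22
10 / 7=1.43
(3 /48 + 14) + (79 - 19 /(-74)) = 55245 /592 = 93.32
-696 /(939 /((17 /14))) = -1972 /2191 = -0.90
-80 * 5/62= -200/31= -6.45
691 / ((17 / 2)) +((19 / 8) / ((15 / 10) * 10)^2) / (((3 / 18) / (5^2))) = 16907 / 204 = 82.88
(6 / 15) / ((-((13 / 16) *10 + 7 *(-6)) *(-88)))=-2 / 14905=-0.00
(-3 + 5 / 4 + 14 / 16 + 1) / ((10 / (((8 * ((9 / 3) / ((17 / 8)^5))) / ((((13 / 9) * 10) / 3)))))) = 663552 / 461453525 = 0.00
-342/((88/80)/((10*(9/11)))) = -307800/121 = -2543.80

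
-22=-22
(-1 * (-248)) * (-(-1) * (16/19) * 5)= 19840/19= 1044.21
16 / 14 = 8 / 7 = 1.14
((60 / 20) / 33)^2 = 1 / 121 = 0.01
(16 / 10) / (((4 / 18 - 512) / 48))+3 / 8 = 20721 / 92120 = 0.22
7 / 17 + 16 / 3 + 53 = 2996 / 51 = 58.75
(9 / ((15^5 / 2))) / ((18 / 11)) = 11 / 759375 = 0.00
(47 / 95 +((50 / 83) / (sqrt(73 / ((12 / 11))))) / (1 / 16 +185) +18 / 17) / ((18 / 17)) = 13600 * sqrt(2409) / 1776129201 +2509 / 1710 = 1.47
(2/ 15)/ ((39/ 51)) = 34/ 195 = 0.17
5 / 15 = 1 / 3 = 0.33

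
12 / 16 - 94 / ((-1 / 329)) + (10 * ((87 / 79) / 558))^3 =49059644250966061 / 1586317483692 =30926.75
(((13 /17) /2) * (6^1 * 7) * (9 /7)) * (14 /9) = 546 /17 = 32.12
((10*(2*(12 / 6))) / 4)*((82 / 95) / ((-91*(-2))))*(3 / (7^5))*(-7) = -0.00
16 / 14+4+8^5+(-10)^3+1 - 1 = 222412 / 7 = 31773.14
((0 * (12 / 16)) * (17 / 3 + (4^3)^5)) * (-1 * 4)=0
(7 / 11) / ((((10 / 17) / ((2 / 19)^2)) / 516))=6.19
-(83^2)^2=-47458321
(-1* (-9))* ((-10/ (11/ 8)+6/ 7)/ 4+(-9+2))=-77.44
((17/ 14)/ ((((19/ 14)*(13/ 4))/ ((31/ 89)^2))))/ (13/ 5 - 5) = -81685/ 5869461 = -0.01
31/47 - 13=-580/47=-12.34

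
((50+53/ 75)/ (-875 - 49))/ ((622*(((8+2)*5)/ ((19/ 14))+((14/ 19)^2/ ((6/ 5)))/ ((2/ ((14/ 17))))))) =-23339011/ 9795232986000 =-0.00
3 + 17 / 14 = 59 / 14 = 4.21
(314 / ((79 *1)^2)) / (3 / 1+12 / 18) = 942 / 68651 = 0.01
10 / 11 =0.91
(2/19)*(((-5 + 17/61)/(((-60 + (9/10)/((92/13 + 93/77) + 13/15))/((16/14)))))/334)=11108352/391294660099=0.00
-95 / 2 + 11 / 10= -232 / 5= -46.40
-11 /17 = -0.65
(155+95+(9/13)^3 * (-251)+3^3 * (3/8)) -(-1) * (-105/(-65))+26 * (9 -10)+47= 199.45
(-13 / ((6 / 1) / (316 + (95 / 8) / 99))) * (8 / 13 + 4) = -1251835 / 396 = -3161.20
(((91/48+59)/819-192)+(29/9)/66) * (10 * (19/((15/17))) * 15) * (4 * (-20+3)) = 759347452315/18018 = 42143825.75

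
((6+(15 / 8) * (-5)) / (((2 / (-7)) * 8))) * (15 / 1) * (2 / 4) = 2835 / 256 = 11.07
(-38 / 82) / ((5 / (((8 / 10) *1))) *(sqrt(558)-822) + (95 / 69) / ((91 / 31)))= 0.00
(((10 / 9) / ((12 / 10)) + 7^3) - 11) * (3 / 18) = 8989 / 162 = 55.49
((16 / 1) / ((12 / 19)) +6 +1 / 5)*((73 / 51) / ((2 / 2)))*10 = 69058 / 153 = 451.36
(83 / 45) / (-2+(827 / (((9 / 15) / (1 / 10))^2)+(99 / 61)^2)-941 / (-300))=37210 / 539513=0.07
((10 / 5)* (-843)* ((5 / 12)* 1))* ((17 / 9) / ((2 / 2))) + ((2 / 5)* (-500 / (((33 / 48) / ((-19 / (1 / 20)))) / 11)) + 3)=21864169 / 18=1214676.06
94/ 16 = 47/ 8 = 5.88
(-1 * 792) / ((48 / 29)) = -478.50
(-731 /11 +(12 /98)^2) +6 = -1596269 /26411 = -60.44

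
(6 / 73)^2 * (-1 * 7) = -252 / 5329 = -0.05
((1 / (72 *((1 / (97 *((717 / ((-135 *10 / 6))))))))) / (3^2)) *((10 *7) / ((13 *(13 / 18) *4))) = -162281 / 182520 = -0.89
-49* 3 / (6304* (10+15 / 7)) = -1029 / 535840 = -0.00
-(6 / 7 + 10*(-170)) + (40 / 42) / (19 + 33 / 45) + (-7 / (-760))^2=254196285491 / 149598400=1699.19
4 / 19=0.21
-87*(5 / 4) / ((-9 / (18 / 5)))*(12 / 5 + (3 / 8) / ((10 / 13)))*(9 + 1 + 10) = 20097 / 8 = 2512.12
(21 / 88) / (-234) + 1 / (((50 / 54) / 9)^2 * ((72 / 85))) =95697871 / 858000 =111.54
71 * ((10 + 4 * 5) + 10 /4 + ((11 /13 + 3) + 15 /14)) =241755 /91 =2656.65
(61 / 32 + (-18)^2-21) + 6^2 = 10909 / 32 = 340.91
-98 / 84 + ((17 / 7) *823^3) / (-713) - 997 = -56888951333 / 29946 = -1899717.87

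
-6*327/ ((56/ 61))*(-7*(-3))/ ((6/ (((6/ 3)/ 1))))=-14960.25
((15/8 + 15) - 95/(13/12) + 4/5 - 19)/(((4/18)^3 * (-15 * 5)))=11248227/104000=108.16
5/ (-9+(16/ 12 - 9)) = -3/ 10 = -0.30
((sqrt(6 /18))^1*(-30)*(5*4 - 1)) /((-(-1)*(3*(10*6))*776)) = -19*sqrt(3) /13968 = -0.00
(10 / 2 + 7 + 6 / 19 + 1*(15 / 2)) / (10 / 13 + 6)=9789 / 3344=2.93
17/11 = 1.55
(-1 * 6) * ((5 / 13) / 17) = -30 / 221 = -0.14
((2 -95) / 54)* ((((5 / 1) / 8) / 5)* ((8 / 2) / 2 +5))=-217 / 144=-1.51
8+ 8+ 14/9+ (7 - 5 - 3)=149/9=16.56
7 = 7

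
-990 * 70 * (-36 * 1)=2494800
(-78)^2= 6084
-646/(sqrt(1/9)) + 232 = -1706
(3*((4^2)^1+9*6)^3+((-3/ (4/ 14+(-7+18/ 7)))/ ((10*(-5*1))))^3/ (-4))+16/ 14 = 87837081056064827/ 85361500000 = 1029001.14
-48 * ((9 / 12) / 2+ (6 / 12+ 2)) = -138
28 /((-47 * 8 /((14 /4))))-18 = -3433 /188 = -18.26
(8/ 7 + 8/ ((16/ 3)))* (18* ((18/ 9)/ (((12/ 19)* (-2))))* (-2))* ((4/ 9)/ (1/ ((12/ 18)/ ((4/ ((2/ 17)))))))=1406/ 1071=1.31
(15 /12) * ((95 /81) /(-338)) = -0.00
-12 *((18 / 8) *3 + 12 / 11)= -1035 / 11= -94.09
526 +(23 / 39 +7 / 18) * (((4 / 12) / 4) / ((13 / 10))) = 9601697 / 18252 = 526.06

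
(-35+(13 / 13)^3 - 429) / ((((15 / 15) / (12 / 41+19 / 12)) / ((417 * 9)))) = -534613599 / 164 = -3259839.02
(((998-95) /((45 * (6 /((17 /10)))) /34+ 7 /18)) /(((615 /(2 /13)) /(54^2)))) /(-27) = -338213232 /70150795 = -4.82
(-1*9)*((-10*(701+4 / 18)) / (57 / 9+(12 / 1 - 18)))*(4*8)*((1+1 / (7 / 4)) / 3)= 3173531.43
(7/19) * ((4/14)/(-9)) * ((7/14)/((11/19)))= -1/99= -0.01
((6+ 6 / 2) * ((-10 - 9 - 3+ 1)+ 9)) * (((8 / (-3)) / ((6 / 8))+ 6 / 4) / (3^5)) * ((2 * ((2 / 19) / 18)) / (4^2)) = 37 / 55404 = 0.00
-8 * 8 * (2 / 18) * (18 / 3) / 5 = -128 / 15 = -8.53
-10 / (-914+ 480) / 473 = 5 / 102641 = 0.00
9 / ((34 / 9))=81 / 34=2.38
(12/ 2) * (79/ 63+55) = 7088/ 21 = 337.52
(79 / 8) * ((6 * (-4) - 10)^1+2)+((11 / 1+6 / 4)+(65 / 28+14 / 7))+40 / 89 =-744433 / 2492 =-298.73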